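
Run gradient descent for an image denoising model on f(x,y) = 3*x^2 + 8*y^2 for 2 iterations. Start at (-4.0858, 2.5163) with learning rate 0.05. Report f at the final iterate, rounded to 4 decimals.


Gradient descent on f(x,y) = 3*x^2 + 8*y^2.
Starting point: (-4.0858, 2.5163), alpha = 0.05
Step 1: grad_x = 2*3*-4.0858 = -24.5148, grad_y = 2*8*2.5163 = 40.2608
  x_1 = -4.0858 - 0.05*-24.5148 = -2.8601
  y_1 = 2.5163 - 0.05*40.2608 = 0.5033
Step 2: grad_x = 2*3*-2.8601 = -17.1604, grad_y = 2*8*0.5033 = 8.0522
  x_2 = -2.8601 - 0.05*-17.1604 = -2.002
  y_2 = 0.5033 - 0.05*8.0522 = 0.1007
f(-2.002, 0.1007) = 3*(-2.002)^2 + 8*0.1007^2 = 12.1056


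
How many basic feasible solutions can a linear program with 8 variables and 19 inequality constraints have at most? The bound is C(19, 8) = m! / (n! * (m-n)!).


Each vertex corresponds to some choice of n active constraints out of m, so the number of vertices is at most C(m, n) = m! / (n!(m-n)!).
m = 19, n = 8
Numerator: 19 * 18 * 17 * 16 * 15 * 14 * 13 * 12
Denominator: 8! = 40320
C(19, 8) = 75582


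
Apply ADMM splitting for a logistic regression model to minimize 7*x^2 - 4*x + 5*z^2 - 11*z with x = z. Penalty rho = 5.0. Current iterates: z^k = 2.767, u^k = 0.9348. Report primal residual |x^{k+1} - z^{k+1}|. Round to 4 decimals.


ADMM iteration with rho = 5.0, z^k = 2.767, u^k = 0.9348
Step 1: x-update.
Minimize 7*x^2 - 4*x + (5.0/2)*(x - 2.767 + 0.9348)^2
FOC: (2*7 + 5.0)*x = 4 + 5.0*(2.767 - 0.9348)
x^{k+1} = 0.6927
Step 2: z-update.
Minimize 5*z^2 - 11*z + (5.0/2)*(0.6927 - z + 0.9348)^2
FOC: (2*5 + 5.0)*z = 11 + 5.0*(0.6927 + 0.9348)
z^{k+1} = 1.2758
Step 3: u-update.
u^{k+1} = 0.9348 + 0.6927 - 1.2758 = 0.3517
Step 4: Primal residual = |0.6927 - 1.2758| = 0.5831


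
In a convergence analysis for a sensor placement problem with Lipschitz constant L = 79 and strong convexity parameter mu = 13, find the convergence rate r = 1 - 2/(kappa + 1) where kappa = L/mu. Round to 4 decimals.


Step 1: Compute the condition number.
kappa = L/mu = 79/13 = 6.0769
Step 2: Compute the convergence rate.
r = 1 - 2/(kappa + 1) = 1 - 2*mu/(L + mu) = (L - mu)/(L + mu) = 66/92 = 0.7174


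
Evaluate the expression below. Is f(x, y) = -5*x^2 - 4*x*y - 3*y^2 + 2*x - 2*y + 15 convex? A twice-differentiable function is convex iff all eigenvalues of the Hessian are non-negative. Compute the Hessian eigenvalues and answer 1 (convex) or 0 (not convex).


The Hessian of f(x,y) = -5*x^2 - 4*x*y - 3*y^2 + 2*x - 2*y + 15 is:
H = [[-10, -4], [-4, -6]]
Trace = -10 - 6 = -16
Determinant = -10*-6 - (-4)^2 = 44
Discriminant = (-16)^2 - 4*44 = 80.0
Eigenvalues: lambda_1 = -12.4721, lambda_2 = -3.5279
The function is not convex.

0


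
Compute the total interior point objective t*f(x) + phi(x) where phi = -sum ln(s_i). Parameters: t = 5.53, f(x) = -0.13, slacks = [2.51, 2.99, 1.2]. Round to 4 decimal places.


Step 1: Compute log-barrier.
ln values: [0.9203, 1.0953, 0.1823]
phi = -(0.9203 + 1.0953 + 0.1823) = -2.1979
Step 2: Compute augmented objective.
t*f(x) = 5.53*-0.13 = -0.7189
Total = -0.7189 - 2.1979 = -2.9168


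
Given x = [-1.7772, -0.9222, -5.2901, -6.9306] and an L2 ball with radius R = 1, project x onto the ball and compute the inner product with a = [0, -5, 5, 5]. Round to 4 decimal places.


Step 1: Compute ||x|| (intermediates to 6 decimals).
||x|| = sqrt((-1.7772)^2 + (-0.9222)^2 + (-5.2901)^2 + (-6.9306)^2) = 8.945796
Step 2: Project.
Since ||x|| > R, scale = R/||x|| = 1/8.945796 = 0.111784, proj(x) = scale * x
proj(x) = [-0.198663, -0.103087, -0.591349, -0.77473]
Step 3: Dot product.
a^T * proj(x) = 0*(-0.198663) - 5*(-0.103087) + 5*(-0.591349) + 5*(-0.77473) = -6.315


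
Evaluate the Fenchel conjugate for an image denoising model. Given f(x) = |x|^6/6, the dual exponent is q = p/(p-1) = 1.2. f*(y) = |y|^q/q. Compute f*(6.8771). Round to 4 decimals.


The conjugate exponent q satisfies 1/p + 1/q = 1.
p = 6, so q = 6/(6 - 1) = 1.2
|y|^q = 6.8771^1.2 = 10.1131
f*(6.8771) = 10.1131 / 1.2 = 8.4276


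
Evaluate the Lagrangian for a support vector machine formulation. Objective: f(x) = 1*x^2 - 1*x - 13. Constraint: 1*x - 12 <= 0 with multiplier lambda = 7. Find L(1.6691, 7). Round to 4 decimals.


Step 1: Evaluate f(x).
f(1.6691) = 1*1.6691^2 - 1*1.6691 - 13 = -11.8832
Step 2: Evaluate g(x).
g(1.6691) = 1*1.6691 - 12 = -10.3309
Step 3: Compute Lagrangian.
L = -11.8832 + 7*-10.3309 = -84.1995


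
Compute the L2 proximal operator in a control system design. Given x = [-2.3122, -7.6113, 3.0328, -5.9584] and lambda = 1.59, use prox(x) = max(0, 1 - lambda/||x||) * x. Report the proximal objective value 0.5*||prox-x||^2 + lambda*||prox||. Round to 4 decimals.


Step 1: Compute ||x||.
||x|| = 10.3913
Step 2: Compute scaling factor.
scale = max(0, 1 - 1.59/10.3913) = 0.847
Step 3: prox(x) = [-1.9584, -6.4467, 2.5687, -5.0467]
||prox(x)|| = 8.8013
Step 4: Proximal objective.
0.5*||prox-x||^2 = 1.2641
lambda*||prox|| = 13.9941
Total = 15.2581


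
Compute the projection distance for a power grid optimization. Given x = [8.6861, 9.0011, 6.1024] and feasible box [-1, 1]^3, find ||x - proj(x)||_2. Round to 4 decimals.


Project each component onto [-1, 1].
clip(8.6861) = 1.0, clip(9.0011) = 1.0, clip(6.1024) = 1.0
Projection = [1.0, 1.0, 1.0]
Squared diffs: [59.0761, 64.0176, 26.0345]
Distance = sqrt(149.1282) = 12.2118


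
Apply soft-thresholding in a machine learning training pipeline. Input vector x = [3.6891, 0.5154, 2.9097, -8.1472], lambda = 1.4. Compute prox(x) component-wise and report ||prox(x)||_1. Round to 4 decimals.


Soft-thresholding with lambda = 1.4:
prox(3.6891) = sign(3.6891)*max(|3.6891| - 1.4, 0) = 2.2891
prox(0.5154) = sign(0.5154)*max(|0.5154| - 1.4, 0) = 0.0
prox(2.9097) = sign(2.9097)*max(|2.9097| - 1.4, 0) = 1.5097
prox(-8.1472) = sign(-8.1472)*max(|-8.1472| - 1.4, 0) = -6.7472
prox(x) = [2.2891, 0.0, 1.5097, -6.7472]
||prox(x)||_1 = 2.2891 + 0.0 + 1.5097 + 6.7472 = 10.546


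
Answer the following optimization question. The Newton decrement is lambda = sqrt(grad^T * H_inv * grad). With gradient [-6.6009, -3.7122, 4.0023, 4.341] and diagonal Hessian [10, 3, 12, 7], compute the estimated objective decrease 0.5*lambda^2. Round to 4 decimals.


Step 1: H is diagonal, so H^(-1) * g = [-0.6601, -1.2374, 0.3335, 0.6201].
Step 2: g^T H^(-1) g = sum_i g_i^2 / H_ii
  = (-6.6009)^2/10 + (-3.7122)^2/3 + (4.0023)^2/12 + (4.341)^2/7
  = 4.3572 + 4.5935 + 1.3349 + 2.692 = 12.9776
Step 3: Objective decrease = 0.5 * g^T H^(-1) g = 6.4888


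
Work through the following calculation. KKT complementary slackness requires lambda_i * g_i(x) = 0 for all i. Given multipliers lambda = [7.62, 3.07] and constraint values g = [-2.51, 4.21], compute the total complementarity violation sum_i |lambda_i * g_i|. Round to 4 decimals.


KKT complementary slackness check:
lambda_1 * g_1 = 7.62 * -2.51 = -19.1262
lambda_2 * g_2 = 3.07 * 4.21 = 12.9247
Total violation = 19.1262 + 12.9247 = 32.0509


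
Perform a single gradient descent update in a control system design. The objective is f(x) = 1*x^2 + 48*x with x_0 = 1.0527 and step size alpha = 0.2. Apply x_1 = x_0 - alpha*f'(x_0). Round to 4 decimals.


We compute the gradient at x_0 and apply the update.
f'(x) = 2*x + 48
f'(1.0527) = 2*1.0527 + 48 = 50.1054
x_1 = 1.0527 - 0.2*50.1054 = -8.9684


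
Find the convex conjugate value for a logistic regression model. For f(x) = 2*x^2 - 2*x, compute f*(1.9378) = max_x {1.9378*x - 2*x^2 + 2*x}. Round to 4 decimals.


f*(y) = sup_x {y*x - a*x^2 - b*x} = sup_x {(y-b)*x - a*x^2}
FOC: (y - b) - 2a*x = 0 => x* = (y - b)/(2a)
x* = (1.9378 + 2)/(2*2) = 0.9845
f*(1.9378) = (y-b)^2/(4a) = (1.9378 + 2)^2/(4*2)
= 15.5063/8 = 1.9383


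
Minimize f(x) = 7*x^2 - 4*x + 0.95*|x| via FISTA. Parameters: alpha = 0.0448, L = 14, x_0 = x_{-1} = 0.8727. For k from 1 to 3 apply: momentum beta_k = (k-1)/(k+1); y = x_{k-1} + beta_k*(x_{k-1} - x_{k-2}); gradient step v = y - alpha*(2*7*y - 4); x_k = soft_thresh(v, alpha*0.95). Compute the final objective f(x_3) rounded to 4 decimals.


FISTA on f(x) = 7*x^2 - 4*x + 0.95*|x|
L = 14, alpha = 0.0448
Iteration 1: beta = 0.0, y = 0.8727 + 0.0*(0.8727 - 0.8727) = 0.8727
  grad(y) = 8.2178, v = y - alpha*grad = 0.5045
  prox(v) = soft_thresh(0.5045, 0.0426) = 0.462
Iteration 2: beta = 0.3333, y = 0.462 + 0.3333*(0.462 - 0.8727) = 0.3251
  grad(y) = 0.5511, v = y - alpha*grad = 0.3004
  prox(v) = soft_thresh(0.3004, 0.0426) = 0.2578
Iteration 3: beta = 0.5, y = 0.2578 + 0.5*(0.2578 - 0.462) = 0.1558
  grad(y) = -1.8195, v = y - alpha*grad = 0.2373
  prox(v) = soft_thresh(0.2373, 0.0426) = 0.1947
f(x_3) = 7*0.1947^2 - 4*0.1947 + 0.95*|0.1947| = -0.3285


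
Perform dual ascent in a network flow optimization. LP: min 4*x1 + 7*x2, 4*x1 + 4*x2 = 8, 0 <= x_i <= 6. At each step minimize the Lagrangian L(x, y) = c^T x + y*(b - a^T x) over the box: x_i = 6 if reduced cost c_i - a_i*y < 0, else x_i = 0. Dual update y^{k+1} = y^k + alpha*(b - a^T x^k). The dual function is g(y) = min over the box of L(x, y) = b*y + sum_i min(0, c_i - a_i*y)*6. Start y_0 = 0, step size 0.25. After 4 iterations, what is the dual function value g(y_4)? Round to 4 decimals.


Dual ascent for LP: min 4*x1 + 7*x2, 4*x1 + 4*x2 = 8, 0 <= x_i <= 6
Step 1: y^k = 0.0, reduced costs: (4.0, 7.0)
  x^k = (0.0, 0.0), subgradient = b - a^T x = 8.0
  y^{k+1} = 0.0 + 0.25*8.0 = 2.0
Step 2: y^k = 2.0, reduced costs: (-4.0, -1.0)
  x^k = (6.0, 6.0), subgradient = b - a^T x = -40.0
  y^{k+1} = 2.0 + 0.25*-40.0 = -8.0
Step 3: y^k = -8.0, reduced costs: (36.0, 39.0)
  x^k = (0.0, 0.0), subgradient = b - a^T x = 8.0
  y^{k+1} = -8.0 + 0.25*8.0 = -6.0
Step 4: y^k = -6.0, reduced costs: (28.0, 31.0)
  x^k = (0.0, 0.0), subgradient = b - a^T x = 8.0
  y^{k+1} = -6.0 + 0.25*8.0 = -4.0
Dual objective at y_4 = -4.0: reduced costs (20.0, 23.0), box minimizer x = (0.0, 0.0)
g(y_4) = b*y + (c1 - a1*y)*x1 + (c2 - a2*y)*x2 = 8*(-4.0) + 20.0*0.0 + 23.0*0.0 = -32.0 + 0.0 + 0.0 = -32.0


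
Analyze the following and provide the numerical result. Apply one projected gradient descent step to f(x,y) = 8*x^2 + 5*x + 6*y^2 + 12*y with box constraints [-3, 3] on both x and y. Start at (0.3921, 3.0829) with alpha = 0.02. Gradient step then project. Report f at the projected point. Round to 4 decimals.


Step 1: Compute gradient at (0.3921, 3.0829).
grad_x = 2*8*0.3921 + 5 = 11.2736
grad_y = 2*6*3.0829 + 12 = 48.9948
Step 2: Gradient step.
x_raw = 0.3921 - 0.02*11.2736 = 0.1666
y_raw = 3.0829 - 0.02*48.9948 = 2.103
Step 3: Project onto [-3, 3].
x_proj = clip(0.1666) = 0.1666
y_proj = clip(2.103) = 2.103
Step 4: Evaluate f.
f(0.1666, 2.103) = 52.8271


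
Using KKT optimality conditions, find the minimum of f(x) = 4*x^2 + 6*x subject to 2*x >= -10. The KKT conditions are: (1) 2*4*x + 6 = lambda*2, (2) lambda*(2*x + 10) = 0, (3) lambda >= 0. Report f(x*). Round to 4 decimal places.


Step 1: Try lambda = 0 (constraint inactive).
Stationarity: 2*4*x + 6 = 0
x* = -6/(2*4) = -0.75
Check constraint: 2*-0.75 = -1.5 >= -10 -- satisfied.
Step 2: Compute optimal value.
f(x*) = 4*(-0.75)^2 + 6*(-0.75) = -2.25


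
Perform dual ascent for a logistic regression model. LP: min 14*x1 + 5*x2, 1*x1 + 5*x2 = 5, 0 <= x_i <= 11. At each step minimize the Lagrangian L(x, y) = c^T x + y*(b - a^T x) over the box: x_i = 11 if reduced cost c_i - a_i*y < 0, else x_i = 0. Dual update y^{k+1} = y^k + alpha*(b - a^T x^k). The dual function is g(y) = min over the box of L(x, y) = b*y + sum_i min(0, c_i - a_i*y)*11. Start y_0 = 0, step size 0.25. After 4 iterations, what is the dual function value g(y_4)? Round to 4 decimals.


Dual ascent for LP: min 14*x1 + 5*x2, 1*x1 + 5*x2 = 5, 0 <= x_i <= 11
Step 1: y^k = 0.0, reduced costs: (14.0, 5.0)
  x^k = (0.0, 0.0), subgradient = b - a^T x = 5.0
  y^{k+1} = 0.0 + 0.25*5.0 = 1.25
Step 2: y^k = 1.25, reduced costs: (12.75, -1.25)
  x^k = (0.0, 11.0), subgradient = b - a^T x = -50.0
  y^{k+1} = 1.25 + 0.25*-50.0 = -11.25
Step 3: y^k = -11.25, reduced costs: (25.25, 61.25)
  x^k = (0.0, 0.0), subgradient = b - a^T x = 5.0
  y^{k+1} = -11.25 + 0.25*5.0 = -10.0
Step 4: y^k = -10.0, reduced costs: (24.0, 55.0)
  x^k = (0.0, 0.0), subgradient = b - a^T x = 5.0
  y^{k+1} = -10.0 + 0.25*5.0 = -8.75
Dual objective at y_4 = -8.75: reduced costs (22.75, 48.75), box minimizer x = (0.0, 0.0)
g(y_4) = b*y + (c1 - a1*y)*x1 + (c2 - a2*y)*x2 = 5*(-8.75) + 22.75*0.0 + 48.75*0.0 = -43.75 + 0.0 + 0.0 = -43.75


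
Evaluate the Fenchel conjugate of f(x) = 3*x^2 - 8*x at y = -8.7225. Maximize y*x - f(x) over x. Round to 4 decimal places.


f*(y) = sup_x {y*x - a*x^2 - b*x} = sup_x {(y-b)*x - a*x^2}
FOC: (y - b) - 2a*x = 0 => x* = (y - b)/(2a)
x* = (-8.7225 + 8)/(2*3) = -0.1204
f*(-8.7225) = (y-b)^2/(4a) = (-8.7225 + 8)^2/(4*3)
= 0.522/12 = 0.0435


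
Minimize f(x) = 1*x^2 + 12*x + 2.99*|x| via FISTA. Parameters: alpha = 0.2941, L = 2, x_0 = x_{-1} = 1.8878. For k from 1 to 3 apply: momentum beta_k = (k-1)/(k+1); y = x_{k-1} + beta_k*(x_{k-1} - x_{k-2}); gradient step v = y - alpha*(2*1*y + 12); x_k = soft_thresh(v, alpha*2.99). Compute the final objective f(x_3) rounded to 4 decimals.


FISTA on f(x) = 1*x^2 + 12*x + 2.99*|x|
L = 2, alpha = 0.2941
Iteration 1: beta = 0.0, y = 1.8878 + 0.0*(1.8878 - 1.8878) = 1.8878
  grad(y) = 15.7756, v = y - alpha*grad = -2.7518
  prox(v) = soft_thresh(-2.7518, 0.8794) = -1.8724
Iteration 2: beta = 0.3333, y = -1.8724 + 0.3333*(-1.8724 - 1.8878) = -3.1259
  grad(y) = 5.7483, v = y - alpha*grad = -4.8164
  prox(v) = soft_thresh(-4.8164, 0.8794) = -3.9371
Iteration 3: beta = 0.5, y = -3.9371 + 0.5*(-3.9371 + 1.8724) = -4.9694
  grad(y) = 2.0612, v = y - alpha*grad = -5.5756
  prox(v) = soft_thresh(-5.5756, 0.8794) = -4.6962
f(x_3) = 1*(-4.6962)^2 + 12*(-4.6962) + 2.99*|-4.6962| = -20.2585


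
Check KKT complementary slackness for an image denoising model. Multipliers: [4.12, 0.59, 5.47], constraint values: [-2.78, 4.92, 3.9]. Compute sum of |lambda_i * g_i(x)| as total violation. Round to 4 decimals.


KKT complementary slackness check:
lambda_1 * g_1 = 4.12 * -2.78 = -11.4536
lambda_2 * g_2 = 0.59 * 4.92 = 2.9028
lambda_3 * g_3 = 5.47 * 3.9 = 21.333
Total violation = 11.4536 + 2.9028 + 21.333 = 35.6894


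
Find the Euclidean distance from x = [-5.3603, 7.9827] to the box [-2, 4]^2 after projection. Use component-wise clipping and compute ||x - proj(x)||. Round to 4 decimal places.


Project each component onto [-2, 4].
clip(-5.3603) = -2.0, clip(7.9827) = 4.0
Projection = [-2.0, 4.0]
Squared diffs: [11.2916, 15.8619]
Distance = sqrt(27.1535) = 5.2109


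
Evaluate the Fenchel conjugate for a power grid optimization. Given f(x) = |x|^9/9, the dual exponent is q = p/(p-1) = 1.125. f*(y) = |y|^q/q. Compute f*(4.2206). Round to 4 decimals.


The conjugate exponent q satisfies 1/p + 1/q = 1.
p = 9, so q = 9/(9 - 1) = 1.125
|y|^q = 4.2206^1.125 = 5.053
f*(4.2206) = 5.053 / 1.125 = 4.4915


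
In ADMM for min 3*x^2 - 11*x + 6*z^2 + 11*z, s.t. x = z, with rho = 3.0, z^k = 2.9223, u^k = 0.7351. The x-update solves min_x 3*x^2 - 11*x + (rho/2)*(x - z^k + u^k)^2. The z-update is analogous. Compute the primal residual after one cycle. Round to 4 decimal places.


ADMM iteration with rho = 3.0, z^k = 2.9223, u^k = 0.7351
Step 1: x-update.
Minimize 3*x^2 - 11*x + (3.0/2)*(x - 2.9223 + 0.7351)^2
FOC: (2*3 + 3.0)*x = 11 + 3.0*(2.9223 - 0.7351)
x^{k+1} = 1.9513
Step 2: z-update.
Minimize 6*z^2 + 11*z + (3.0/2)*(1.9513 - z + 0.7351)^2
FOC: (2*6 + 3.0)*z = -11 + 3.0*(1.9513 + 0.7351)
z^{k+1} = -0.1961
Step 3: u-update.
u^{k+1} = 0.7351 + 1.9513 + 0.1961 = 2.8824
Step 4: Primal residual = |1.9513 + 0.1961| = 2.1473


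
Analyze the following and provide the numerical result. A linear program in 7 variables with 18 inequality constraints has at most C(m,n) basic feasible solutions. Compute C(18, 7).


Each vertex corresponds to some choice of n active constraints out of m, so the number of vertices is at most C(m, n) = m! / (n!(m-n)!).
m = 18, n = 7
Numerator: 18 * 17 * 16 * 15 * 14 * 13 * 12
Denominator: 7! = 5040
C(18, 7) = 31824


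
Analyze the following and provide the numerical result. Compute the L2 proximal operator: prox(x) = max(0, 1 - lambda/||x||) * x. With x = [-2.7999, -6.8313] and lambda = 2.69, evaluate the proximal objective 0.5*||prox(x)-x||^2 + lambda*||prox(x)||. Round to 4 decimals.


Step 1: Compute ||x||.
||x|| = 7.3828
Step 2: Compute scaling factor.
scale = max(0, 1 - 2.69/7.3828) = 0.6356
Step 3: prox(x) = [-1.7797, -4.3423]
||prox(x)|| = 4.6928
Step 4: Proximal objective.
0.5*||prox-x||^2 = 3.6181
lambda*||prox|| = 12.6236
Total = 16.2417


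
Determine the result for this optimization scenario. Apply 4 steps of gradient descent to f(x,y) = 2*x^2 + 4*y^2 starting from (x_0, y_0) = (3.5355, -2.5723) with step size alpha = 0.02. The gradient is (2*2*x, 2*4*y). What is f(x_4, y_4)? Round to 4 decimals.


Gradient descent on f(x,y) = 2*x^2 + 4*y^2.
Starting point: (3.5355, -2.5723), alpha = 0.02
Step 1: grad_x = 2*2*3.5355 = 14.142, grad_y = 2*4*-2.5723 = -20.5784
  x_1 = 3.5355 - 0.02*14.142 = 3.2527
  y_1 = -2.5723 - 0.02*-20.5784 = -2.1607
Step 2: grad_x = 2*2*3.2527 = 13.0106, grad_y = 2*4*-2.1607 = -17.2859
  x_2 = 3.2527 - 0.02*13.0106 = 2.9924
  y_2 = -2.1607 - 0.02*-17.2859 = -1.815
Step 3: grad_x = 2*2*2.9924 = 11.9698, grad_y = 2*4*-1.815 = -14.5201
  x_3 = 2.9924 - 0.02*11.9698 = 2.7531
  y_3 = -1.815 - 0.02*-14.5201 = -1.5246
Step 4: grad_x = 2*2*2.7531 = 11.0122, grad_y = 2*4*-1.5246 = -12.1969
  x_4 = 2.7531 - 0.02*11.0122 = 2.5328
  y_4 = -1.5246 - 0.02*-12.1969 = -1.2807
f(2.5328, -1.2807) = 2*2.5328^2 + 4*(-1.2807)^2 = 19.3907


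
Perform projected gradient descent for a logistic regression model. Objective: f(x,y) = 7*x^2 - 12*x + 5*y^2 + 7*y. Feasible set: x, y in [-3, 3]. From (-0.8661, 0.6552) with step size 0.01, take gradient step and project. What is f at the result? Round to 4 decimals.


Step 1: Compute gradient at (-0.8661, 0.6552).
grad_x = 2*7*-0.8661 - 12 = -24.1254
grad_y = 2*5*0.6552 + 7 = 13.552
Step 2: Gradient step.
x_raw = -0.8661 - 0.01*-24.1254 = -0.6248
y_raw = 0.6552 - 0.01*13.552 = 0.5197
Step 3: Project onto [-3, 3].
x_proj = clip(-0.6248) = -0.6248
y_proj = clip(0.5197) = 0.5197
Step 4: Evaluate f.
f(-0.6248, 0.5197) = 15.2193


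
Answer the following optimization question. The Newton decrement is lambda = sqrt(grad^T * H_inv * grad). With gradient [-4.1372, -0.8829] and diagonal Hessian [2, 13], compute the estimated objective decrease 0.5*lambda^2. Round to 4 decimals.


Step 1: H is diagonal, so H^(-1) * g = [-2.0686, -0.0679].
Step 2: g^T H^(-1) g = sum_i g_i^2 / H_ii
  = (-4.1372)^2/2 + (-0.8829)^2/13
  = 8.5582 + 0.06 = 8.6182
Step 3: Objective decrease = 0.5 * g^T H^(-1) g = 4.3091


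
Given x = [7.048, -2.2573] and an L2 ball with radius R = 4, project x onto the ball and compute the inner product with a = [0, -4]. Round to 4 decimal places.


Step 1: Compute ||x|| (intermediates to 6 decimals).
||x|| = sqrt(7.048^2 + (-2.2573)^2) = 7.400656
Step 2: Project.
Since ||x|| > R, scale = R/||x|| = 4/7.400656 = 0.540493, proj(x) = scale * x
proj(x) = [3.809395, -1.220055]
Step 3: Dot product.
a^T * proj(x) = 0*3.809395 - 4*(-1.220055) = 4.8802


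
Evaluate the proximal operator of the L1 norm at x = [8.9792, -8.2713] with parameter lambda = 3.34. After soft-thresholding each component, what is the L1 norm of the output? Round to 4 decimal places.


Soft-thresholding with lambda = 3.34:
prox(8.9792) = sign(8.9792)*max(|8.9792| - 3.34, 0) = 5.6392
prox(-8.2713) = sign(-8.2713)*max(|-8.2713| - 3.34, 0) = -4.9313
prox(x) = [5.6392, -4.9313]
||prox(x)||_1 = 5.6392 + 4.9313 = 10.5705


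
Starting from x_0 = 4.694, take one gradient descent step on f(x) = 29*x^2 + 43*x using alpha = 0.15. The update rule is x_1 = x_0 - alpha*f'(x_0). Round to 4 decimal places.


We compute the gradient at x_0 and apply the update.
f'(x) = 58*x + 43
f'(4.694) = 58*4.694 + 43 = 315.252
x_1 = 4.694 - 0.15*315.252 = -42.5938


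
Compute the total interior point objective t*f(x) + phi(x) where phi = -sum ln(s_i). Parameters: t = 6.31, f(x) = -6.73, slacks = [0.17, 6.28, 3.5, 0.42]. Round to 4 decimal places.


Step 1: Compute log-barrier.
ln values: [-1.772, 1.8374, 1.2528, -0.8675]
phi = -(-1.772 + 1.8374 + 1.2528 - 0.8675) = -0.4507
Step 2: Compute augmented objective.
t*f(x) = 6.31*-6.73 = -42.4663
Total = -42.4663 - 0.4507 = -42.917


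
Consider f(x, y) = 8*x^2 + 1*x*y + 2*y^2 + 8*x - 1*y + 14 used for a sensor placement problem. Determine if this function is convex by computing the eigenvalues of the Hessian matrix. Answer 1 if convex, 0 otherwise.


The Hessian of f(x,y) = 8*x^2 + 1*x*y + 2*y^2 + 8*x - 1*y + 14 is:
H = [[16, 1], [1, 4]]
Trace = 16 + 4 = 20
Determinant = 16*4 - (1)^2 = 63
Discriminant = (20)^2 - 4*63 = 148.0
Eigenvalues: lambda_1 = 3.9172, lambda_2 = 16.0828
The function is convex.

1


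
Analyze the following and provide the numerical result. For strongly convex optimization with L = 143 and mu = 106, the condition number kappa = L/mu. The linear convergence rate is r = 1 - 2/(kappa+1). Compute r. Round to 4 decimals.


Step 1: Compute the condition number.
kappa = L/mu = 143/106 = 1.3491
Step 2: Compute the convergence rate.
r = 1 - 2/(kappa + 1) = 1 - 2*mu/(L + mu) = (L - mu)/(L + mu) = 37/249 = 0.1486


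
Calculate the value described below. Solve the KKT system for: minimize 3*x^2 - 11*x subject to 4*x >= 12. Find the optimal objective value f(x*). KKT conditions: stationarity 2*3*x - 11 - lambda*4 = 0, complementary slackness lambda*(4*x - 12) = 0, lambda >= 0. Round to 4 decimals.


Step 1: Try lambda = 0 (constraint inactive).
x_unc = 11/(2*3) = 1.8333
Check: 4*1.8333 = 7.3332 < 12 -- violated!
Step 2: Constraint must be active: 4*x = 12
x* = 12/4 = 3.0
lambda = (2*3*3.0 - 11)/4 = 1.75
Step 3: Compute optimal value.
f(x*) = 3*3.0^2 - 11*3.0 = -6.0


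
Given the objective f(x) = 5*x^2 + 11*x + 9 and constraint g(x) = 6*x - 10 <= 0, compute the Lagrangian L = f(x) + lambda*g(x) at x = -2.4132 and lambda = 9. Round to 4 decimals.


Step 1: Evaluate f(x).
f(-2.4132) = 5*(-2.4132)^2 + 11*(-2.4132) + 9 = 11.5725
Step 2: Evaluate g(x).
g(-2.4132) = 6*-2.4132 - 10 = -24.4792
Step 3: Compute Lagrangian.
L = 11.5725 + 9*-24.4792 = -208.7403


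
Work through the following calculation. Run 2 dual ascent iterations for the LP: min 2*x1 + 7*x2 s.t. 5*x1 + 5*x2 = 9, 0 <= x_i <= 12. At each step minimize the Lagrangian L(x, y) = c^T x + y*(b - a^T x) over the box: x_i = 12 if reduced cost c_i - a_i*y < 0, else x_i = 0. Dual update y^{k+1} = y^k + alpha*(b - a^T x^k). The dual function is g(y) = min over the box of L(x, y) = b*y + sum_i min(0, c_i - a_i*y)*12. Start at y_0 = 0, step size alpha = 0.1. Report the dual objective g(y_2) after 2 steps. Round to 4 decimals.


Dual ascent for LP: min 2*x1 + 7*x2, 5*x1 + 5*x2 = 9, 0 <= x_i <= 12
Step 1: y^k = 0.0, reduced costs: (2.0, 7.0)
  x^k = (0.0, 0.0), subgradient = b - a^T x = 9.0
  y^{k+1} = 0.0 + 0.1*9.0 = 0.9
Step 2: y^k = 0.9, reduced costs: (-2.5, 2.5)
  x^k = (12.0, 0.0), subgradient = b - a^T x = -51.0
  y^{k+1} = 0.9 + 0.1*-51.0 = -4.2
Dual objective at y_2 = -4.2: reduced costs (23.0, 28.0), box minimizer x = (0.0, 0.0)
g(y_2) = b*y + (c1 - a1*y)*x1 + (c2 - a2*y)*x2 = 9*(-4.2) + 23.0*0.0 + 28.0*0.0 = -37.8 + 0.0 + 0.0 = -37.8


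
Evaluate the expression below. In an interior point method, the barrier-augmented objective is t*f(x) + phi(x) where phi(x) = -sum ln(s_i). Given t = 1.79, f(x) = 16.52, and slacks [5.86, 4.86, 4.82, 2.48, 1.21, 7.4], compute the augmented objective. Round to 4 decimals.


Step 1: Compute log-barrier.
ln values: [1.7681, 1.581, 1.5728, 0.9083, 0.1906, 2.0015]
phi = -(1.7681 + 1.581 + 1.5728 + 0.9083 + 0.1906 + 2.0015) = -8.0223
Step 2: Compute augmented objective.
t*f(x) = 1.79*16.52 = 29.5708
Total = 29.5708 - 8.0223 = 21.5485


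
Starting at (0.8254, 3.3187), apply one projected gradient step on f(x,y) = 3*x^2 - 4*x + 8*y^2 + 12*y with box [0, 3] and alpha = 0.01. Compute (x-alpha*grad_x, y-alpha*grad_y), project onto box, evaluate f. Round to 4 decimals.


Step 1: Compute gradient at (0.8254, 3.3187).
grad_x = 2*3*0.8254 - 4 = 0.9524
grad_y = 2*8*3.3187 + 12 = 65.0992
Step 2: Gradient step.
x_raw = 0.8254 - 0.01*0.9524 = 0.8159
y_raw = 3.3187 - 0.01*65.0992 = 2.6677
Step 3: Project onto [0, 3].
x_proj = clip(0.8159) = 0.8159
y_proj = clip(2.6677) = 2.6677
Step 4: Evaluate f.
f(0.8159, 2.6677) = 87.6793


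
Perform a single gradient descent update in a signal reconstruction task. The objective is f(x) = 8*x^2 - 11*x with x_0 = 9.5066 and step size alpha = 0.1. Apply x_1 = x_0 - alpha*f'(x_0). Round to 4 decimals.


We compute the gradient at x_0 and apply the update.
f'(x) = 16*x - 11
f'(9.5066) = 16*9.5066 - 11 = 141.1056
x_1 = 9.5066 - 0.1*141.1056 = -4.604


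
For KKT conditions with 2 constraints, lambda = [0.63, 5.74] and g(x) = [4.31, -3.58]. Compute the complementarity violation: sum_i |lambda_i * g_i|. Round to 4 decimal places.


KKT complementary slackness check:
lambda_1 * g_1 = 0.63 * 4.31 = 2.7153
lambda_2 * g_2 = 5.74 * -3.58 = -20.5492
Total violation = 2.7153 + 20.5492 = 23.2645


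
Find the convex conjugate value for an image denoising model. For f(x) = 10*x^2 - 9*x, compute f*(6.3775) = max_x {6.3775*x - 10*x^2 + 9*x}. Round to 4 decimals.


f*(y) = sup_x {y*x - a*x^2 - b*x} = sup_x {(y-b)*x - a*x^2}
FOC: (y - b) - 2a*x = 0 => x* = (y - b)/(2a)
x* = (6.3775 + 9)/(2*10) = 0.7689
f*(6.3775) = (y-b)^2/(4a) = (6.3775 + 9)^2/(4*10)
= 236.4675/40 = 5.9117


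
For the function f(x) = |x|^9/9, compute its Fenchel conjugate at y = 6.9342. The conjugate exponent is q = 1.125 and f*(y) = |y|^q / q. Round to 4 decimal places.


The conjugate exponent q satisfies 1/p + 1/q = 1.
p = 9, so q = 9/(9 - 1) = 1.125
|y|^q = 6.9342^1.125 = 8.8333
f*(6.9342) = 8.8333 / 1.125 = 7.8518


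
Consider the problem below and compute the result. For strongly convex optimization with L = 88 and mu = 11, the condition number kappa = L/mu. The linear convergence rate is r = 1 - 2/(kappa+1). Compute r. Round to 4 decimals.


Step 1: Compute the condition number.
kappa = L/mu = 88/11 = 8.0
Step 2: Compute the convergence rate.
r = 1 - 2/(kappa + 1) = 1 - 2*mu/(L + mu) = (L - mu)/(L + mu) = 77/99 = 0.7778


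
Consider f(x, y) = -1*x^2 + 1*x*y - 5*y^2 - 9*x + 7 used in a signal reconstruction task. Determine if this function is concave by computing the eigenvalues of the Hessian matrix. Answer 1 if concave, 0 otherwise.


The Hessian of f(x,y) = -1*x^2 + 1*x*y - 5*y^2 - 9*x + 7 is:
H = [[-2, 1], [1, -10]]
Trace = -2 - 10 = -12
Determinant = -2*-10 - (1)^2 = 19
Discriminant = (-12)^2 - 4*19 = 68.0
Eigenvalues: lambda_1 = -10.1231, lambda_2 = -1.8769
The function is concave.

1


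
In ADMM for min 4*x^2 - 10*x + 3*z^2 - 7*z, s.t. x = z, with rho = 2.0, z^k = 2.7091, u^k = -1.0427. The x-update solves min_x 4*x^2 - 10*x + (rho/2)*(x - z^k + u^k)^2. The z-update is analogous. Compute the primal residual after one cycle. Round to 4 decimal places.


ADMM iteration with rho = 2.0, z^k = 2.7091, u^k = -1.0427
Step 1: x-update.
Minimize 4*x^2 - 10*x + (2.0/2)*(x - 2.7091 - 1.0427)^2
FOC: (2*4 + 2.0)*x = 10 + 2.0*(2.7091 + 1.0427)
x^{k+1} = 1.7504
Step 2: z-update.
Minimize 3*z^2 - 7*z + (2.0/2)*(1.7504 - z - 1.0427)^2
FOC: (2*3 + 2.0)*z = 7 + 2.0*(1.7504 - 1.0427)
z^{k+1} = 1.0519
Step 3: u-update.
u^{k+1} = -1.0427 + 1.7504 - 1.0519 = -0.3443
Step 4: Primal residual = |1.7504 - 1.0519| = 0.6984


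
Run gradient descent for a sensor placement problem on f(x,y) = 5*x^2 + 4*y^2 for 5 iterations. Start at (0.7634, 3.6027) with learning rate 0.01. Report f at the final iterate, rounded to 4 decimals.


Gradient descent on f(x,y) = 5*x^2 + 4*y^2.
Starting point: (0.7634, 3.6027), alpha = 0.01
Step 1: grad_x = 2*5*0.7634 = 7.634, grad_y = 2*4*3.6027 = 28.8216
  x_1 = 0.7634 - 0.01*7.634 = 0.6871
  y_1 = 3.6027 - 0.01*28.8216 = 3.3145
Step 2: grad_x = 2*5*0.6871 = 6.8706, grad_y = 2*4*3.3145 = 26.5159
  x_2 = 0.6871 - 0.01*6.8706 = 0.6184
  y_2 = 3.3145 - 0.01*26.5159 = 3.0493
Step 3: grad_x = 2*5*0.6184 = 6.1835, grad_y = 2*4*3.0493 = 24.3946
  x_3 = 0.6184 - 0.01*6.1835 = 0.5565
  y_3 = 3.0493 - 0.01*24.3946 = 2.8054
Step 4: grad_x = 2*5*0.5565 = 5.5652, grad_y = 2*4*2.8054 = 22.443
  x_4 = 0.5565 - 0.01*5.5652 = 0.5009
  y_4 = 2.8054 - 0.01*22.443 = 2.5809
Step 5: grad_x = 2*5*0.5009 = 5.0087, grad_y = 2*4*2.5809 = 20.6476
  x_5 = 0.5009 - 0.01*5.0087 = 0.4508
  y_5 = 2.5809 - 0.01*20.6476 = 2.3745
f(0.4508, 2.3745) = 5*0.4508^2 + 4*2.3745^2 = 23.5685


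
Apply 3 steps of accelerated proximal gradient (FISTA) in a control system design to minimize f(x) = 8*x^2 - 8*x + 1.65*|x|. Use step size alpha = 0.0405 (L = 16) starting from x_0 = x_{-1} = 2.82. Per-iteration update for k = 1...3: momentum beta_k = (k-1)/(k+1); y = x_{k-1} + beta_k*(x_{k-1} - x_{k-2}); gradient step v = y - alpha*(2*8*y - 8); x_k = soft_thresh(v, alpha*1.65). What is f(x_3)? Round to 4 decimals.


FISTA on f(x) = 8*x^2 - 8*x + 1.65*|x|
L = 16, alpha = 0.0405
Iteration 1: beta = 0.0, y = 2.82 + 0.0*(2.82 - 2.82) = 2.82
  grad(y) = 37.12, v = y - alpha*grad = 1.3166
  prox(v) = soft_thresh(1.3166, 0.0668) = 1.2498
Iteration 2: beta = 0.3333, y = 1.2498 + 0.3333*(1.2498 - 2.82) = 0.7264
  grad(y) = 3.6227, v = y - alpha*grad = 0.5797
  prox(v) = soft_thresh(0.5797, 0.0668) = 0.5129
Iteration 3: beta = 0.5, y = 0.5129 + 0.5*(0.5129 - 1.2498) = 0.1444
  grad(y) = -5.6895, v = y - alpha*grad = 0.3748
  prox(v) = soft_thresh(0.3748, 0.0668) = 0.308
f(x_3) = 8*0.308^2 - 8*0.308 + 1.65*|0.308| = -1.1969


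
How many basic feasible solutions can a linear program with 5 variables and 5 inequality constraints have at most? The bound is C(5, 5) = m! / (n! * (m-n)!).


Each vertex corresponds to some choice of n active constraints out of m, so the number of vertices is at most C(m, n) = m! / (n!(m-n)!).
m = 5, n = 5
Numerator: 5 * 4 * 3 * 2 * 1
Denominator: 5! = 120
C(5, 5) = 1


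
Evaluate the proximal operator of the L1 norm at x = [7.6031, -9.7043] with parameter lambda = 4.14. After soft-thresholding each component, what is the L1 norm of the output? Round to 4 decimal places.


Soft-thresholding with lambda = 4.14:
prox(7.6031) = sign(7.6031)*max(|7.6031| - 4.14, 0) = 3.4631
prox(-9.7043) = sign(-9.7043)*max(|-9.7043| - 4.14, 0) = -5.5643
prox(x) = [3.4631, -5.5643]
||prox(x)||_1 = 3.4631 + 5.5643 = 9.0274


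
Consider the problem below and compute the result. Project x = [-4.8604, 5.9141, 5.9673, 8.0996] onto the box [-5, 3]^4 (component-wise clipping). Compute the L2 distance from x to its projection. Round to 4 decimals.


Project each component onto [-5, 3].
clip(-4.8604) = -4.8604, clip(5.9141) = 3.0, clip(5.9673) = 3.0, clip(8.0996) = 3.0
Projection = [-4.8604, 3.0, 3.0, 3.0]
Squared diffs: [0.0, 8.492, 8.8049, 26.0059]
Distance = sqrt(43.3028) = 6.5805


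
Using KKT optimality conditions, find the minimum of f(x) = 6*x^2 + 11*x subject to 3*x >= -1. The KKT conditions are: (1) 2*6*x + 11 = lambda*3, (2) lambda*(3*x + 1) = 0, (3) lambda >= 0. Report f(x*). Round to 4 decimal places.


Step 1: Try lambda = 0 (constraint inactive).
x_unc = -11/(2*6) = -0.9167
Check: 3*-0.9167 = -2.7501 < -1 -- violated!
Step 2: Constraint must be active: 3*x = -1
x* = -1/3 = -0.3333 (rounded; the exact value -1/3 is used below)
lambda = (2*6*(-1/3) + 11)/3 = 2.3333
Step 3: Compute optimal value.
f(x*) = 6*(-1/3)^2 + 11*(-1/3) = -3.0


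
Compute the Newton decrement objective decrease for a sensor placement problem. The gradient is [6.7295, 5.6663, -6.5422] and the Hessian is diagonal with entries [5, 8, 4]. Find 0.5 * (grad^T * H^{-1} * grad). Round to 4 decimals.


Step 1: H is diagonal, so H^(-1) * g = [1.3459, 0.7083, -1.6356].
Step 2: g^T H^(-1) g = sum_i g_i^2 / H_ii
  = (6.7295)^2/5 + (5.6663)^2/8 + (-6.5422)^2/4
  = 9.0572 + 4.0134 + 10.7001 = 23.7707
Step 3: Objective decrease = 0.5 * g^T H^(-1) g = 11.8853


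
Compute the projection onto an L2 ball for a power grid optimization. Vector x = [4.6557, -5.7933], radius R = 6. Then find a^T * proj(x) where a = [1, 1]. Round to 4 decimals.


Step 1: Compute ||x|| (intermediates to 6 decimals).
||x|| = sqrt(4.6557^2 + (-5.7933)^2) = 7.432218
Step 2: Project.
Since ||x|| > R, scale = R/||x|| = 6/7.432218 = 0.807296, proj(x) = scale * x
proj(x) = [3.758528, -4.676908]
Step 3: Dot product.
a^T * proj(x) = 1*3.758528 + 1*(-4.676908) = -0.9184


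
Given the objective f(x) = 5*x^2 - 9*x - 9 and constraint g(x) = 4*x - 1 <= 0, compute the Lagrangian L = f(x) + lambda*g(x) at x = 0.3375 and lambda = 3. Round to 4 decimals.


Step 1: Evaluate f(x).
f(0.3375) = 5*0.3375^2 - 9*0.3375 - 9 = -11.468
Step 2: Evaluate g(x).
g(0.3375) = 4*0.3375 - 1 = 0.35
Step 3: Compute Lagrangian.
L = -11.468 + 3*0.35 = -10.418


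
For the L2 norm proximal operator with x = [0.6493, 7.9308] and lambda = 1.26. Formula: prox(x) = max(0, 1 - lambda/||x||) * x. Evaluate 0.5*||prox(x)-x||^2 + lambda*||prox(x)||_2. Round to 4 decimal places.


Step 1: Compute ||x||.
||x|| = 7.9573
Step 2: Compute scaling factor.
scale = max(0, 1 - 1.26/7.9573) = 0.8417
Step 3: prox(x) = [0.5465, 6.675]
||prox(x)|| = 6.6973
Step 4: Proximal objective.
0.5*||prox-x||^2 = 0.7938
lambda*||prox|| = 8.4386
Total = 9.2324


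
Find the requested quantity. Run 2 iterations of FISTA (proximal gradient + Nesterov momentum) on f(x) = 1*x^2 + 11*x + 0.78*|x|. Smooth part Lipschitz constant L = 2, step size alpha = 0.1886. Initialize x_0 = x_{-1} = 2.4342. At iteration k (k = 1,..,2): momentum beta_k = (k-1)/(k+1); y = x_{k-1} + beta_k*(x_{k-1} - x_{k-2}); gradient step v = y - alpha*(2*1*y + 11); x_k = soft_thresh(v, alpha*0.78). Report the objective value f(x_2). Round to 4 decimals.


FISTA on f(x) = 1*x^2 + 11*x + 0.78*|x|
L = 2, alpha = 0.1886
Iteration 1: beta = 0.0, y = 2.4342 + 0.0*(2.4342 - 2.4342) = 2.4342
  grad(y) = 15.8684, v = y - alpha*grad = -0.5586
  prox(v) = soft_thresh(-0.5586, 0.1471) = -0.4115
Iteration 2: beta = 0.3333, y = -0.4115 + 0.3333*(-0.4115 - 2.4342) = -1.36
  grad(y) = 8.2799, v = y - alpha*grad = -2.9216
  prox(v) = soft_thresh(-2.9216, 0.1471) = -2.7745
f(x_2) = 1*(-2.7745)^2 + 11*(-2.7745) + 0.78*|-2.7745| = -20.6576


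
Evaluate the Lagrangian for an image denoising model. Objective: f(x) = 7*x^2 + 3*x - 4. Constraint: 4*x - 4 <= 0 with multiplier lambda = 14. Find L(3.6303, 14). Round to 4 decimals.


Step 1: Evaluate f(x).
f(3.6303) = 7*3.6303^2 + 3*3.6303 - 4 = 99.1444
Step 2: Evaluate g(x).
g(3.6303) = 4*3.6303 - 4 = 10.5212
Step 3: Compute Lagrangian.
L = 99.1444 + 14*10.5212 = 246.4412


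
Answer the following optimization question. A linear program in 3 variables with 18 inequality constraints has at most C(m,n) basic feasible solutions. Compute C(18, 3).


Each vertex corresponds to some choice of n active constraints out of m, so the number of vertices is at most C(m, n) = m! / (n!(m-n)!).
m = 18, n = 3
Numerator: 18 * 17 * 16
Denominator: 3! = 6
C(18, 3) = 816


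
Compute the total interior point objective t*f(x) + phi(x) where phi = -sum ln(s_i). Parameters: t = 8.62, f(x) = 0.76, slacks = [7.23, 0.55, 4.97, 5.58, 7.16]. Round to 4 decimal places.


Step 1: Compute log-barrier.
ln values: [1.9782, -0.5978, 1.6034, 1.7192, 1.9685]
phi = -(1.9782 - 0.5978 + 1.6034 + 1.7192 + 1.9685) = -6.6715
Step 2: Compute augmented objective.
t*f(x) = 8.62*0.76 = 6.5512
Total = 6.5512 - 6.6715 = -0.1203


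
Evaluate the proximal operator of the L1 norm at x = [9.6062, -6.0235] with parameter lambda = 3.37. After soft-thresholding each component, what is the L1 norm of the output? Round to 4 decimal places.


Soft-thresholding with lambda = 3.37:
prox(9.6062) = sign(9.6062)*max(|9.6062| - 3.37, 0) = 6.2362
prox(-6.0235) = sign(-6.0235)*max(|-6.0235| - 3.37, 0) = -2.6535
prox(x) = [6.2362, -2.6535]
||prox(x)||_1 = 6.2362 + 2.6535 = 8.8897


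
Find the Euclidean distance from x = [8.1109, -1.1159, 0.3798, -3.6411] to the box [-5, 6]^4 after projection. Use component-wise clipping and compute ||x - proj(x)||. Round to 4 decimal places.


Project each component onto [-5, 6].
clip(8.1109) = 6.0, clip(-1.1159) = -1.1159, clip(0.3798) = 0.3798, clip(-3.6411) = -3.6411
Projection = [6.0, -1.1159, 0.3798, -3.6411]
Squared diffs: [4.4559, 0.0, 0.0, 0.0]
Distance = sqrt(4.4559) = 2.1109


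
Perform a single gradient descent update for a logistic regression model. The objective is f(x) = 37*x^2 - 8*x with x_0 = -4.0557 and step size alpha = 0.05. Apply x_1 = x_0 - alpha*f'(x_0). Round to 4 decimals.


We compute the gradient at x_0 and apply the update.
f'(x) = 74*x - 8
f'(-4.0557) = 74*-4.0557 - 8 = -308.1218
x_1 = -4.0557 - 0.05*-308.1218 = 11.3504


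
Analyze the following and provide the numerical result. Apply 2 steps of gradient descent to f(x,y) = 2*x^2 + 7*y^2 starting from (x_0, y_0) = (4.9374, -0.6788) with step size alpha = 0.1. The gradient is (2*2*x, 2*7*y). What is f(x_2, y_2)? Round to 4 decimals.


Gradient descent on f(x,y) = 2*x^2 + 7*y^2.
Starting point: (4.9374, -0.6788), alpha = 0.1
Step 1: grad_x = 2*2*4.9374 = 19.7496, grad_y = 2*7*-0.6788 = -9.5032
  x_1 = 4.9374 - 0.1*19.7496 = 2.9624
  y_1 = -0.6788 - 0.1*-9.5032 = 0.2715
Step 2: grad_x = 2*2*2.9624 = 11.8498, grad_y = 2*7*0.2715 = 3.8013
  x_2 = 2.9624 - 0.1*11.8498 = 1.7775
  y_2 = 0.2715 - 0.1*3.8013 = -0.1086
f(1.7775, -0.1086) = 2*1.7775^2 + 7*(-0.1086)^2 = 6.4013


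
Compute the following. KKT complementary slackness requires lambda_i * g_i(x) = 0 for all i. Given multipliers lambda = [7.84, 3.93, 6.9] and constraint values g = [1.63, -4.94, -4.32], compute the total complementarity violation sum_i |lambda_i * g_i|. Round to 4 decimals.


KKT complementary slackness check:
lambda_1 * g_1 = 7.84 * 1.63 = 12.7792
lambda_2 * g_2 = 3.93 * -4.94 = -19.4142
lambda_3 * g_3 = 6.9 * -4.32 = -29.808
Total violation = 12.7792 + 19.4142 + 29.808 = 62.0014


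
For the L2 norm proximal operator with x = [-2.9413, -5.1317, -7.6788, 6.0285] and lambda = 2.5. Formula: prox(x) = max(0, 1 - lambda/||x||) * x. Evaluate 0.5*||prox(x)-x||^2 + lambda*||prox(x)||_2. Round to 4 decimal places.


Step 1: Compute ||x||.
||x|| = 11.4146
Step 2: Compute scaling factor.
scale = max(0, 1 - 2.5/11.4146) = 0.781
Step 3: prox(x) = [-2.2971, -4.0078, -5.997, 4.7081]
||prox(x)|| = 8.9146
Step 4: Proximal objective.
0.5*||prox-x||^2 = 3.125
lambda*||prox|| = 22.2865
Total = 25.4114


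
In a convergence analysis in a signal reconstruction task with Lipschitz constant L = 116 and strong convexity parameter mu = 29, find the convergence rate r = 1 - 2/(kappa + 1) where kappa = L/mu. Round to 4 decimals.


Step 1: Compute the condition number.
kappa = L/mu = 116/29 = 4.0
Step 2: Compute the convergence rate.
r = 1 - 2/(kappa + 1) = 1 - 2*mu/(L + mu) = (L - mu)/(L + mu) = 87/145 = 0.6


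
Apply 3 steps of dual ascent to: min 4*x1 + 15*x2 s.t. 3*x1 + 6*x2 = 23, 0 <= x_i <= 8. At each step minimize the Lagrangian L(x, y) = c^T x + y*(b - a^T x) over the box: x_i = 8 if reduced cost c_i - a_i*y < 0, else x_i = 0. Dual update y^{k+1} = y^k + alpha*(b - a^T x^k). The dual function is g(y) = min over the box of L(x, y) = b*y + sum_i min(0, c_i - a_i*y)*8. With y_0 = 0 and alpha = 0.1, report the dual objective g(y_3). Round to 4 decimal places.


Dual ascent for LP: min 4*x1 + 15*x2, 3*x1 + 6*x2 = 23, 0 <= x_i <= 8
Step 1: y^k = 0.0, reduced costs: (4.0, 15.0)
  x^k = (0.0, 0.0), subgradient = b - a^T x = 23.0
  y^{k+1} = 0.0 + 0.1*23.0 = 2.3
Step 2: y^k = 2.3, reduced costs: (-2.9, 1.2)
  x^k = (8.0, 0.0), subgradient = b - a^T x = -1.0
  y^{k+1} = 2.3 + 0.1*-1.0 = 2.2
Step 3: y^k = 2.2, reduced costs: (-2.6, 1.8)
  x^k = (8.0, 0.0), subgradient = b - a^T x = -1.0
  y^{k+1} = 2.2 + 0.1*-1.0 = 2.1
Dual objective at y_3 = 2.1: reduced costs (-2.3, 2.4), box minimizer x = (8.0, 0.0)
g(y_3) = b*y + (c1 - a1*y)*x1 + (c2 - a2*y)*x2 = 23*2.1 + (-2.3)*8.0 + 2.4*0.0 = 48.3 - 18.4 + 0.0 = 29.9


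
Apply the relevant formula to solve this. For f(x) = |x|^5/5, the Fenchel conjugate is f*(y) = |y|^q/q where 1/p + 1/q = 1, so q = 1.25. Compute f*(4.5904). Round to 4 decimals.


The conjugate exponent q satisfies 1/p + 1/q = 1.
p = 5, so q = 5/(5 - 1) = 1.25
|y|^q = 4.5904^1.25 = 6.7191
f*(4.5904) = 6.7191 / 1.25 = 5.3753
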